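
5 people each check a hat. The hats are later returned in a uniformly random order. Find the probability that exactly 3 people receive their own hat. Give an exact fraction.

Choose which 3 of the 5 are fixed: C(5,3) = 10 ways.
The remaining 2 must have no fixed point: D(2) = 1.
P = 10·1/120 = 1/12.

1/12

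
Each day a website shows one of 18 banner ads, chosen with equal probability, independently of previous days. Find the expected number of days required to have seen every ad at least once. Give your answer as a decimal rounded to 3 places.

After i distinct types are collected, each trial gives a new one with probability (18−i)/18, so the expected wait for the next new type is 18/(18−i).
E = 18/18 + 18/17 + 18/16 + 18/15 + 18/14 + 18/13 + 18/12 + 18/11 + 18/10 + 18/9 + 18/8 + 18/7 + 18/6 + 18/5 + 18/4 + 18/3 + 18/2 + 18/1 = 42822903/680680 ≈ 62.912.

62.912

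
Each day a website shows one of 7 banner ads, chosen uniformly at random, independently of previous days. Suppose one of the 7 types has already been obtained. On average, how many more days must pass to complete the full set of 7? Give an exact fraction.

Starting from 1 distinct type, each trial gives a new one with probability (7−i)/7 when i types are held, so the wait for the next new type is 7/(7−i).
E = 7/6 + 7/5 + 7/4 + 7/3 + 7/2 + 7/1 = 343/20.

343/20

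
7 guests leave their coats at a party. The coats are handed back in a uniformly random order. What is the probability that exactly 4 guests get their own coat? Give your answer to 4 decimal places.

Choose which 4 of the 7 are fixed: C(7,4) = 35 ways.
The remaining 3 must have no fixed point: D(3) = 2.
P = 35·2/5040 = 1/72 ≈ 0.0139.

0.0139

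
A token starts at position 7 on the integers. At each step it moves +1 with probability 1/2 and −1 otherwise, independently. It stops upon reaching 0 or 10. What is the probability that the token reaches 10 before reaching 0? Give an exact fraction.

With a fair step, P(i) = ½P(i−1) + ½P(i+1) with P(0)=0, P(10)=1 has the linear solution P(i) = i/10.
P(7) = 7/10.

7/10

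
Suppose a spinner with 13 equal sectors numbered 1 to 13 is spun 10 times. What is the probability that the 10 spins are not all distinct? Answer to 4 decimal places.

P(all 10 different) = 13/13 · 12/13 · ··· · 4/13 ≈ 0.0075.
P(at least two equal) = 1 − 0.0075 = 0.9925.

0.9925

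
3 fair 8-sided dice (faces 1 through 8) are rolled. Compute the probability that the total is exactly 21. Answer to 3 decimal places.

There are 8^3 = 512 equally likely outcomes.
The number of ordered 3-tuples from {1,…,8} summing to 21 is 10.
P(sum = 21) = 10/512 = 5/256 ≈ 0.020.

0.020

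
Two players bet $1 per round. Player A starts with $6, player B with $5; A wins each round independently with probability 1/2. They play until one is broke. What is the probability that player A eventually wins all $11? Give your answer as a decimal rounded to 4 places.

With a fair step, P(i) = ½P(i−1) + ½P(i+1) with P(0)=0, P(11)=1 has the linear solution P(i) = i/11.
P(6) = 6/11 ≈ 0.5455.

0.5455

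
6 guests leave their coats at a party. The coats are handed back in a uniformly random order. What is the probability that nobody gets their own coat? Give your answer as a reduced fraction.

53/144

This is the derangement probability: permutations of 6 with no fixed point.
D(6) = 6! · (1 − 1/1! + 1/2! − ··· + (−1)^6/6!) = 265.
P = 265/720 = 53/144.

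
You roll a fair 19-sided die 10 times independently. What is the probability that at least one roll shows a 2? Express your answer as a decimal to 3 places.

P(no roll shows a 2) = (18/19)^10 ≈ 0.582.
P(at least one) = 1 − 0.582 = 0.418.

0.418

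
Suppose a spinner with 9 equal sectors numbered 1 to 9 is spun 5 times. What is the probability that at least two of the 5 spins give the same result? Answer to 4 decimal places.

0.7439

P(all 5 different) = 9/9 · 8/9 · ··· · 5/9 ≈ 0.2561.
P(at least two equal) = 1 − 0.2561 = 0.7439.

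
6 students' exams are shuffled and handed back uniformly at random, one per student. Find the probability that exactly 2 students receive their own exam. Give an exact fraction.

Choose which 2 of the 6 are fixed: C(6,2) = 15 ways.
The remaining 4 must have no fixed point: D(4) = 9.
P = 15·9/720 = 3/16.

3/16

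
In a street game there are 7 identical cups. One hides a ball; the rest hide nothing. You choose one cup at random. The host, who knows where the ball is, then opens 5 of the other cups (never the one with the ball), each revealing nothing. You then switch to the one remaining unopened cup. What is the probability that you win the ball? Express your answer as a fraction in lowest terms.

6/7

Your original cup holds the ball with probability 1/7, so the other 6 collectively hold it with probability 6/7.
The host can always find 5 empty cups to open, so the reveals don't change that 6/7; it is now spread over the 1 remaining unopened cup.
P(win by switching) = (6/7) · (1/1) = 6/7.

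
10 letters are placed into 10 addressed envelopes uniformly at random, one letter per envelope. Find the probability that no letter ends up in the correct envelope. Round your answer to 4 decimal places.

0.3679

This is the derangement probability: permutations of 10 with no fixed point.
D(10) = 10! · (1 − 1/1! + 1/2! − ··· + (−1)^10/10!) = 1334961.
P = 1334961/3628800 = 16481/44800 ≈ 0.3679.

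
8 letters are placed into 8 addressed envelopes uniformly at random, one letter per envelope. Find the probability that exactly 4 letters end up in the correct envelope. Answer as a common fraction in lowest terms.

1/64

Choose which 4 of the 8 are fixed: C(8,4) = 70 ways.
The remaining 4 must have no fixed point: D(4) = 9.
P = 70·9/40320 = 1/64.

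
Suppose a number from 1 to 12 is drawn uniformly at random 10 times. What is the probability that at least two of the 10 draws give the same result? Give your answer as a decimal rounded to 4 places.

P(all 10 different) = 12/12 · 11/12 · ··· · 3/12 ≈ 0.0039.
P(at least two equal) = 1 − 0.0039 = 0.9961.

0.9961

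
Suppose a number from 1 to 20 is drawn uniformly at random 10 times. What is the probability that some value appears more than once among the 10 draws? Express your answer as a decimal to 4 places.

P(all 10 different) = 20/20 · 19/20 · ··· · 11/20 ≈ 0.0655.
P(at least two equal) = 1 − 0.0655 = 0.9345.

0.9345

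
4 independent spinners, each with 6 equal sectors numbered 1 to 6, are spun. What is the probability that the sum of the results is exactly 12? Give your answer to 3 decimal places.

There are 6^4 = 1296 equally likely outcomes.
The number of ordered 4-tuples from {1,…,6} summing to 12 is 125.
P(sum = 12) = 125/1296 ≈ 0.096.

0.096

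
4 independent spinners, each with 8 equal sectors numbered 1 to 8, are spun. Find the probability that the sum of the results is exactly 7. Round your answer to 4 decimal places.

There are 8^4 = 4096 equally likely outcomes.
The number of ordered 4-tuples from {1,…,8} summing to 7 is 20.
P(sum = 7) = 20/4096 = 5/1024 ≈ 0.0049.

0.0049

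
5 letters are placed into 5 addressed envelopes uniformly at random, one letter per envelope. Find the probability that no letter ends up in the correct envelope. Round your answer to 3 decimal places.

This is the derangement probability: permutations of 5 with no fixed point.
D(5) = 5! · (1 − 1/1! + 1/2! − ··· + (−1)^5/5!) = 44.
P = 44/120 = 11/30 ≈ 0.367.

0.367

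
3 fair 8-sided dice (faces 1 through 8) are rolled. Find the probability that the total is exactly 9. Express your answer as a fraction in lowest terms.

7/128

There are 8^3 = 512 equally likely outcomes.
The number of ordered 3-tuples from {1,…,8} summing to 9 is 28.
P(sum = 9) = 28/512 = 7/128.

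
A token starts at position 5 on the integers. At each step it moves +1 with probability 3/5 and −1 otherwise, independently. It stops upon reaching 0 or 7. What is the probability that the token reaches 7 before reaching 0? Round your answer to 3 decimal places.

0.922

Let r = q/p = (2/5)/(3/5) = 2/3. The recurrence P(i) = p·P(i+1) + q·P(i−1) with P(0)=0, P(7)=1 gives P(i) = (1 − r^i)/(1 − r^7).
P(5) = (1 − (2/3)^5) / (1 − (2/3)^7) = 1899/2059 ≈ 0.922.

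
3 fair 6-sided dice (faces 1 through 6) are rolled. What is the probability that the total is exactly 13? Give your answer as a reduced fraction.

There are 6^3 = 216 equally likely outcomes.
The number of ordered 3-tuples from {1,…,6} summing to 13 is 21.
P(sum = 13) = 21/216 = 7/72.

7/72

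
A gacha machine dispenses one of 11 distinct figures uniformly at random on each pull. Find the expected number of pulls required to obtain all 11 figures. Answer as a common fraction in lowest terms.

83711/2520

After i distinct types are collected, each trial gives a new one with probability (11−i)/11, so the expected wait for the next new type is 11/(11−i).
E = 11/11 + 11/10 + 11/9 + 11/8 + 11/7 + 11/6 + 11/5 + 11/4 + 11/3 + 11/2 + 11/1 = 83711/2520.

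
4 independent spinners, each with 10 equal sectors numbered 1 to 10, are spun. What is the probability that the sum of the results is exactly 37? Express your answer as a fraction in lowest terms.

There are 10^4 = 10000 equally likely outcomes.
The number of ordered 4-tuples from {1,…,10} summing to 37 is 20.
P(sum = 37) = 20/10000 = 1/500.

1/500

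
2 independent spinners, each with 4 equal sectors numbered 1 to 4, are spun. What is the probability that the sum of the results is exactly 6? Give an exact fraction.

There are 4^2 = 16 equally likely outcomes.
The number of ordered 2-tuples from {1,…,4} summing to 6 is 3.
P(sum = 6) = 3/16.

3/16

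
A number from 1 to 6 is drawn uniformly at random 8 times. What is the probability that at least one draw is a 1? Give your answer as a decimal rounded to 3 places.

P(no draw is a 1) = (5/6)^8 ≈ 0.233.
P(at least one) = 1 − 0.233 = 0.767.

0.767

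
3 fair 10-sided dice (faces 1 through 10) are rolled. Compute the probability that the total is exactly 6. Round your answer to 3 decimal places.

0.010

There are 10^3 = 1000 equally likely outcomes.
The number of ordered 3-tuples from {1,…,10} summing to 6 is 10.
P(sum = 6) = 10/1000 = 1/100 ≈ 0.010.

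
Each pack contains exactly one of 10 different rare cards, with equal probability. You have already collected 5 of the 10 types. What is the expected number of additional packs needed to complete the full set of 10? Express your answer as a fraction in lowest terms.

Starting from 5 distinct types, each trial gives a new one with probability (10−i)/10 when i types are held, so the wait for the next new type is 10/(10−i).
E = 10/5 + 10/4 + 10/3 + 10/2 + 10/1 = 137/6.

137/6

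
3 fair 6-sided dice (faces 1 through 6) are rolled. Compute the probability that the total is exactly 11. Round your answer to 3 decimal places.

There are 6^3 = 216 equally likely outcomes.
The number of ordered 3-tuples from {1,…,6} summing to 11 is 27.
P(sum = 11) = 27/216 = 1/8 ≈ 0.125.

0.125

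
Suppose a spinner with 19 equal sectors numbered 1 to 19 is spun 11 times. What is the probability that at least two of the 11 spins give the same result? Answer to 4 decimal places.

0.9741

P(all 11 different) = 19/19 · 18/19 · ··· · 9/19 ≈ 0.0259.
P(at least two equal) = 1 − 0.0259 = 0.9741.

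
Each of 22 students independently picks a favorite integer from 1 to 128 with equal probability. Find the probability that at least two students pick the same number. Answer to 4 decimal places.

0.8527

It's easier to compute the probability that all 22 are distinct.
P(all distinct) = 128/128 · 127/128 · ··· · 107/128 ≈ 0.1473.
So the probability of at least one match is 1 − 0.1473 = 0.8527.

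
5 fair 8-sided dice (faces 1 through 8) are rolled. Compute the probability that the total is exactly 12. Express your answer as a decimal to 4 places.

0.0101

There are 8^5 = 32768 equally likely outcomes.
The number of ordered 5-tuples from {1,…,8} summing to 12 is 330.
P(sum = 12) = 330/32768 = 165/16384 ≈ 0.0101.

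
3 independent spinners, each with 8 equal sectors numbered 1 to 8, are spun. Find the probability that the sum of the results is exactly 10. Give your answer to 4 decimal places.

0.0703

There are 8^3 = 512 equally likely outcomes.
The number of ordered 3-tuples from {1,…,8} summing to 10 is 36.
P(sum = 10) = 36/512 = 9/128 ≈ 0.0703.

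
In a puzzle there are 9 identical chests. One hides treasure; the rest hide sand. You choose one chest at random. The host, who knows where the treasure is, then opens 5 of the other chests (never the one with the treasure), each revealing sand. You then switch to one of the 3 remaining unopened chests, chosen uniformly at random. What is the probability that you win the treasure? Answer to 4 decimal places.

Your original chest holds the treasure with probability 1/9, so the other 8 collectively hold it with probability 8/9.
The host can always find 5 empty chests to open, so the reveals don't change that 8/9; it is now spread over the 3 remaining unopened chests.
P(win by switching) = (8/9) · (1/3) = 8/27 ≈ 0.2963.

0.2963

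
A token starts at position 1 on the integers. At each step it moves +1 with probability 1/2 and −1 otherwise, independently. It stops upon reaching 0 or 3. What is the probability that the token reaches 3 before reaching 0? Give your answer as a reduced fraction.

With a fair step, P(i) = ½P(i−1) + ½P(i+1) with P(0)=0, P(3)=1 has the linear solution P(i) = i/3.
P(1) = 1/3.

1/3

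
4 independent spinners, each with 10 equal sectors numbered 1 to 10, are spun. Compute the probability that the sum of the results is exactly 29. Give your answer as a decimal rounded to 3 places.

0.035

There are 10^4 = 10000 equally likely outcomes.
The number of ordered 4-tuples from {1,…,10} summing to 29 is 348.
P(sum = 29) = 348/10000 = 87/2500 ≈ 0.035.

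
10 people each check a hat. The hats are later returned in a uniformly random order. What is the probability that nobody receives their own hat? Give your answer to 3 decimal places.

This is the derangement probability: permutations of 10 with no fixed point.
D(10) = 10! · (1 − 1/1! + 1/2! − ··· + (−1)^10/10!) = 1334961.
P = 1334961/3628800 = 16481/44800 ≈ 0.368.

0.368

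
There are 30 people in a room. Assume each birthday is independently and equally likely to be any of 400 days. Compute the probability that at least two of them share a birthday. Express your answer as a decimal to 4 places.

0.6722

It's easier to compute the probability that all 30 are distinct.
P(all distinct) = 400/400 · 399/400 · ··· · 371/400 ≈ 0.3278.
So the probability of at least one match is 1 − 0.3278 = 0.6722.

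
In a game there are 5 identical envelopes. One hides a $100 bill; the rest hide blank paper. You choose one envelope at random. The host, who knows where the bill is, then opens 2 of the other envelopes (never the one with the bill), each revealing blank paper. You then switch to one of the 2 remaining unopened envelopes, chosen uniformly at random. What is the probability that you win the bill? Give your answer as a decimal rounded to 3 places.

0.400

Your original envelope holds the bill with probability 1/5, so the other 4 collectively hold it with probability 4/5.
The host can always find 2 empty envelopes to open, so the reveals don't change that 4/5; it is now spread over the 2 remaining unopened envelopes.
P(win by switching) = (4/5) · (1/2) = 2/5 ≈ 0.400.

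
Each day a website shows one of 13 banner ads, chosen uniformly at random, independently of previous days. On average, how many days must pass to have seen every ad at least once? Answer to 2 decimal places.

41.34

After i distinct types are collected, each trial gives a new one with probability (13−i)/13, so the expected wait for the next new type is 13/(13−i).
E = 13/13 + 13/12 + 13/11 + 13/10 + 13/9 + 13/8 + 13/7 + 13/6 + 13/5 + 13/4 + 13/3 + 13/2 + 13/1 = 1145993/27720 ≈ 41.34.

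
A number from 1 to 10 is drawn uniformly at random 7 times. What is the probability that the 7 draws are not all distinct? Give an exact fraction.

P(all 7 different) = 10/10 · 9/10 · ··· · 4/10 = 189/3125.
P(at least two equal) = 1 − 189/3125 = 2936/3125.

2936/3125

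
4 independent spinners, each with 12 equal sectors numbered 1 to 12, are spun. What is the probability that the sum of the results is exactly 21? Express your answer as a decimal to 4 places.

There are 12^4 = 20736 equally likely outcomes.
The number of ordered 4-tuples from {1,…,12} summing to 21 is 916.
P(sum = 21) = 916/20736 = 229/5184 ≈ 0.0442.

0.0442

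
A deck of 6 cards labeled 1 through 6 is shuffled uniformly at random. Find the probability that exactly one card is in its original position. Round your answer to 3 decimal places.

Choose which one is fixed: C(6,1) = 6 ways.
The remaining 5 must have no fixed point: D(5) = 44.
P = 6·44/720 = 11/30 ≈ 0.367.

0.367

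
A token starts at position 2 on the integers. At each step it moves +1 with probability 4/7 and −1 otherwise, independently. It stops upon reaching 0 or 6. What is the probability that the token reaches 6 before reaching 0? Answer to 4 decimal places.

0.5322

Let r = q/p = (3/7)/(4/7) = 3/4. The recurrence P(i) = p·P(i+1) + q·P(i−1) with P(0)=0, P(6)=1 gives P(i) = (1 − r^i)/(1 − r^6).
P(2) = (1 − (3/4)^2) / (1 − (3/4)^6) = 256/481 ≈ 0.5322.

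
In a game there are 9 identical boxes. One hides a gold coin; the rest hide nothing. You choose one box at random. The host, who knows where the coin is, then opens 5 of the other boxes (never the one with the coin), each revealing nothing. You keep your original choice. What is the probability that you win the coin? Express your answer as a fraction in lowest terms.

1/9

The host can always open 5 empty boxes regardless of your choice, so the reveals give no information about your original box.
P(win by staying) = 1/9.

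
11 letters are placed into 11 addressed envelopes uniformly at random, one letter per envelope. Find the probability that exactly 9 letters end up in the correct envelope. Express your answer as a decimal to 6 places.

0.000001

Choose which 9 of the 11 are fixed: C(11,9) = 55 ways.
The remaining 2 must have no fixed point: D(2) = 1.
P = 55·1/39916800 = 1/725760 ≈ 0.000001.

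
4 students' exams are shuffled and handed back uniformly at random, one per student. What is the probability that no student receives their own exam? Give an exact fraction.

3/8

This is the derangement probability: permutations of 4 with no fixed point.
D(4) = 4! · (1 − 1/1! + 1/2! − ··· + (−1)^4/4!) = 9.
P = 9/24 = 3/8.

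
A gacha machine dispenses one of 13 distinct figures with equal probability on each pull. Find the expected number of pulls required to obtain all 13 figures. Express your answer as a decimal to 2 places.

After i distinct types are collected, each trial gives a new one with probability (13−i)/13, so the expected wait for the next new type is 13/(13−i).
E = 13/13 + 13/12 + 13/11 + 13/10 + 13/9 + 13/8 + 13/7 + 13/6 + 13/5 + 13/4 + 13/3 + 13/2 + 13/1 = 1145993/27720 ≈ 41.34.

41.34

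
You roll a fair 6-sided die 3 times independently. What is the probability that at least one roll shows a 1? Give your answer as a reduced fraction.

91/216

P(no roll shows a 1) = (5/6)^3 = 125/216.
P(at least one) = 1 − 125/216 = 91/216.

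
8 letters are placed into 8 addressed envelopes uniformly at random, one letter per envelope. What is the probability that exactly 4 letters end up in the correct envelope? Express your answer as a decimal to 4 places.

0.0156

Choose which 4 of the 8 are fixed: C(8,4) = 70 ways.
The remaining 4 must have no fixed point: D(4) = 9.
P = 70·9/40320 = 1/64 ≈ 0.0156.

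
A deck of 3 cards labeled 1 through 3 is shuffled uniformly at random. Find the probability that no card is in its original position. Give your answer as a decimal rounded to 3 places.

This is the derangement probability: permutations of 3 with no fixed point.
D(3) = 3! · (1 − 1/1! + 1/2! − ··· + (−1)^3/3!) = 2.
P = 2/6 = 1/3 ≈ 0.333.

0.333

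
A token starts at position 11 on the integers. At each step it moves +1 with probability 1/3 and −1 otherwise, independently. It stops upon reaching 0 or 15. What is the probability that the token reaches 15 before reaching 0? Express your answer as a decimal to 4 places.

0.0625

Let r = q/p = (2/3)/(1/3) = 2. The recurrence P(i) = p·P(i+1) + q·P(i−1) with P(0)=0, P(15)=1 gives P(i) = (1 − r^i)/(1 − r^15).
P(11) = (1 − (2)^11) / (1 − (2)^15) = 2047/32767 ≈ 0.0625.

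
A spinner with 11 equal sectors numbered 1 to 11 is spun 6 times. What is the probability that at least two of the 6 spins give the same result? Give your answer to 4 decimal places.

P(all 6 different) = 11/11 · 10/11 · ··· · 6/11 ≈ 0.1878.
P(at least two equal) = 1 − 0.1878 = 0.8122.

0.8122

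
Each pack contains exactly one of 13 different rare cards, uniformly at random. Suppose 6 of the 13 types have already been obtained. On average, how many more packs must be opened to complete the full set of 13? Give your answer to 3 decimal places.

33.707

Starting from 6 distinct types, each trial gives a new one with probability (13−i)/13 when i types are held, so the wait for the next new type is 13/(13−i).
E = 13/7 + 13/6 + 13/5 + 13/4 + 13/3 + 13/2 + 13/1 = 4719/140 ≈ 33.707.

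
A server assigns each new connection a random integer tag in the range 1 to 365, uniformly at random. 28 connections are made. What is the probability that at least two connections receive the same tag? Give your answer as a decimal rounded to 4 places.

0.6545

It's easier to compute the probability that all 28 are distinct.
P(all distinct) = 365/365 · 364/365 · ··· · 338/365 ≈ 0.3455.
So the probability of at least one match is 1 − 0.3455 = 0.6545.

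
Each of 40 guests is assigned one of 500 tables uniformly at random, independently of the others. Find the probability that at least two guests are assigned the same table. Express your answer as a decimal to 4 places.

0.7987

It's easier to compute the probability that all 40 are distinct.
P(all distinct) = 500/500 · 499/500 · ··· · 461/500 ≈ 0.2013.
So the probability of at least one match is 1 − 0.2013 = 0.7987.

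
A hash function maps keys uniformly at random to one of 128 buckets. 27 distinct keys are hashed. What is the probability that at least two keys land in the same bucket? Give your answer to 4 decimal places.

It's easier to compute the probability that all 27 are distinct.
P(all distinct) = 128/128 · 127/128 · ··· · 102/128 ≈ 0.0521.
So the probability of at least one match is 1 − 0.0521 = 0.9479.

0.9479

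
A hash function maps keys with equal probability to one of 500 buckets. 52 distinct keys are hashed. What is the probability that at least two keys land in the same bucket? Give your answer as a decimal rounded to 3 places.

It's easier to compute the probability that all 52 are distinct.
P(all distinct) = 500/500 · 499/500 · ··· · 449/500 ≈ 0.064.
So the probability of at least one match is 1 − 0.064 = 0.936.

0.936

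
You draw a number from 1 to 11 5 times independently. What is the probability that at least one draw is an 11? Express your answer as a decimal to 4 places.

P(no draw is an 11) = (10/11)^5 ≈ 0.6209.
P(at least one) = 1 − 0.6209 = 0.3791.

0.3791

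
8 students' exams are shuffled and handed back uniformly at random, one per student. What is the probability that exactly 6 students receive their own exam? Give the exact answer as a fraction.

1/1440

Choose which 6 of the 8 are fixed: C(8,6) = 28 ways.
The remaining 2 must have no fixed point: D(2) = 1.
P = 28·1/40320 = 1/1440.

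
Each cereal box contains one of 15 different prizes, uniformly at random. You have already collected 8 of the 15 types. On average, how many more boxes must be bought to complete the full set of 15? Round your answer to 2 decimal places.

38.89

Starting from 8 distinct types, each trial gives a new one with probability (15−i)/15 when i types are held, so the wait for the next new type is 15/(15−i).
E = 15/7 + 15/6 + 15/5 + 15/4 + 15/3 + 15/2 + 15/1 = 1089/28 ≈ 38.89.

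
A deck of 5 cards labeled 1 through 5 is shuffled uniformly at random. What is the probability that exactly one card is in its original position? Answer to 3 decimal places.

0.375

Choose which one is fixed: C(5,1) = 5 ways.
The remaining 4 must have no fixed point: D(4) = 9.
P = 5·9/120 = 3/8 ≈ 0.375.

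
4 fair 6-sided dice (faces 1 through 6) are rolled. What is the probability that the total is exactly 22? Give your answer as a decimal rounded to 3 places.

There are 6^4 = 1296 equally likely outcomes.
The number of ordered 4-tuples from {1,…,6} summing to 22 is 10.
P(sum = 22) = 10/1296 = 5/648 ≈ 0.008.

0.008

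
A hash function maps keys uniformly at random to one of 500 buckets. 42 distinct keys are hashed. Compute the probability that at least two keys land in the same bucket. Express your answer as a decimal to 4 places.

It's easier to compute the probability that all 42 are distinct.
P(all distinct) = 500/500 · 499/500 · ··· · 459/500 ≈ 0.1700.
So the probability of at least one match is 1 − 0.1700 = 0.8300.

0.8300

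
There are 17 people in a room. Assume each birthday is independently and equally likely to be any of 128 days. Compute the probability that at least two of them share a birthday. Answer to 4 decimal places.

It's easier to compute the probability that all 17 are distinct.
P(all distinct) = 128/128 · 127/128 · ··· · 112/128 ≈ 0.3291.
So the probability of at least one match is 1 − 0.3291 = 0.6709.

0.6709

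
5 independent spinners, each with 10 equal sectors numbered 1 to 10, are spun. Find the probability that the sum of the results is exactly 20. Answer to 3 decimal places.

There are 10^5 = 100000 equally likely outcomes.
The number of ordered 5-tuples from {1,…,10} summing to 20 is 3246.
P(sum = 20) = 3246/100000 = 1623/50000 ≈ 0.032.

0.032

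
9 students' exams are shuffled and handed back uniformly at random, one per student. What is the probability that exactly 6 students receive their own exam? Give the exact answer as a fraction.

1/2160

Choose which 6 of the 9 are fixed: C(9,6) = 84 ways.
The remaining 3 must have no fixed point: D(3) = 2.
P = 84·2/362880 = 1/2160.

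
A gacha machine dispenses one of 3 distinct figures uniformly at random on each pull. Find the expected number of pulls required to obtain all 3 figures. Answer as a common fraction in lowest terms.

11/2

After i distinct types are collected, each trial gives a new one with probability (3−i)/3, so the expected wait for the next new type is 3/(3−i).
E = 3/3 + 3/2 + 3/1 = 11/2.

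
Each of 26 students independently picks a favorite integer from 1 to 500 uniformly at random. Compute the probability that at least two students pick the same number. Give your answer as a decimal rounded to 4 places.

0.4838

It's easier to compute the probability that all 26 are distinct.
P(all distinct) = 500/500 · 499/500 · ··· · 475/500 ≈ 0.5162.
So the probability of at least one match is 1 − 0.5162 = 0.4838.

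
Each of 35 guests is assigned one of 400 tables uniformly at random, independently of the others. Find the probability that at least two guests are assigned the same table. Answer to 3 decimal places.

0.784

It's easier to compute the probability that all 35 are distinct.
P(all distinct) = 400/400 · 399/400 · ··· · 366/400 ≈ 0.216.
So the probability of at least one match is 1 − 0.216 = 0.784.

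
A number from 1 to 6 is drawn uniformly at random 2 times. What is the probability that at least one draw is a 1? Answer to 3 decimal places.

0.306

P(no draw is a 1) = (5/6)^2 ≈ 0.694.
P(at least one) = 1 − 0.694 = 0.306.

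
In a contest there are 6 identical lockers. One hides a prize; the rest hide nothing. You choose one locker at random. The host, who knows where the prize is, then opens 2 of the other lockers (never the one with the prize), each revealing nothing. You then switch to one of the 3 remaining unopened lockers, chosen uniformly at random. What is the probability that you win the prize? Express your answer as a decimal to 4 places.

Your original locker holds the prize with probability 1/6, so the other 5 collectively hold it with probability 5/6.
The host can always find 2 empty lockers to open, so the reveals don't change that 5/6; it is now spread over the 3 remaining unopened lockers.
P(win by switching) = (5/6) · (1/3) = 5/18 ≈ 0.2778.

0.2778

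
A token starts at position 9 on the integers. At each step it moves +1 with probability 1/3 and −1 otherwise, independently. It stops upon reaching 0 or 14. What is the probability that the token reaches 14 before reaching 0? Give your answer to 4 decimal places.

Let r = q/p = (2/3)/(1/3) = 2. The recurrence P(i) = p·P(i+1) + q·P(i−1) with P(0)=0, P(14)=1 gives P(i) = (1 − r^i)/(1 − r^14).
P(9) = (1 − (2)^9) / (1 − (2)^14) = 511/16383 ≈ 0.0312.

0.0312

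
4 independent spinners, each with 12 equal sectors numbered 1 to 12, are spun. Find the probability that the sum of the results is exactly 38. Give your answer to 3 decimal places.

0.014

There are 12^4 = 20736 equally likely outcomes.
The number of ordered 4-tuples from {1,…,12} summing to 38 is 286.
P(sum = 38) = 286/20736 = 143/10368 ≈ 0.014.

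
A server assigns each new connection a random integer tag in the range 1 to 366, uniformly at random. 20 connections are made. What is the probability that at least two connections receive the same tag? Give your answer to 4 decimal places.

0.4106

It's easier to compute the probability that all 20 are distinct.
P(all distinct) = 366/366 · 365/366 · ··· · 347/366 ≈ 0.5894.
So the probability of at least one match is 1 − 0.5894 = 0.4106.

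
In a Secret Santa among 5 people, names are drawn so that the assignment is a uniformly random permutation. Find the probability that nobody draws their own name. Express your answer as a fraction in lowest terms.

This is the derangement probability: permutations of 5 with no fixed point.
D(5) = 5! · (1 − 1/1! + 1/2! − ··· + (−1)^5/5!) = 44.
P = 44/120 = 11/30.

11/30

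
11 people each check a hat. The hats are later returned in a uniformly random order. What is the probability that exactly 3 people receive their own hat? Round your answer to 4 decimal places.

Choose which 3 of the 11 are fixed: C(11,3) = 165 ways.
The remaining 8 must have no fixed point: D(8) = 14833.
P = 165·14833/39916800 = 2119/34560 ≈ 0.0613.

0.0613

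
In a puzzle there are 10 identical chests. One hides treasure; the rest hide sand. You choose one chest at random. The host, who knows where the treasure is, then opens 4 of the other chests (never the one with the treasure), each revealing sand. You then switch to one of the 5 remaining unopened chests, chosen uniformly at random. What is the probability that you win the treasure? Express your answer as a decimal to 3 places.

Your original chest holds the treasure with probability 1/10, so the other 9 collectively hold it with probability 9/10.
The host can always find 4 empty chests to open, so the reveals don't change that 9/10; it is now spread over the 5 remaining unopened chests.
P(win by switching) = (9/10) · (1/5) = 9/50 ≈ 0.180.

0.180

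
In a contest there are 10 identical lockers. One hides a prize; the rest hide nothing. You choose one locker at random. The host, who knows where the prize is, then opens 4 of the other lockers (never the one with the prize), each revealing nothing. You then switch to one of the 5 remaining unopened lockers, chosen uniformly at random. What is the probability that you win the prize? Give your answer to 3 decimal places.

Your original locker holds the prize with probability 1/10, so the other 9 collectively hold it with probability 9/10.
The host can always find 4 empty lockers to open, so the reveals don't change that 9/10; it is now spread over the 5 remaining unopened lockers.
P(win by switching) = (9/10) · (1/5) = 9/50 ≈ 0.180.

0.180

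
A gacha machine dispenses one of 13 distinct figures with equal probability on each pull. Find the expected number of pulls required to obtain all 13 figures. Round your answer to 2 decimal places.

After i distinct types are collected, each trial gives a new one with probability (13−i)/13, so the expected wait for the next new type is 13/(13−i).
E = 13/13 + 13/12 + 13/11 + 13/10 + 13/9 + 13/8 + 13/7 + 13/6 + 13/5 + 13/4 + 13/3 + 13/2 + 13/1 = 1145993/27720 ≈ 41.34.

41.34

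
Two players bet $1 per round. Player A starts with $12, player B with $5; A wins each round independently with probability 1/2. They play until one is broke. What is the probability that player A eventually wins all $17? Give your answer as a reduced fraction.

12/17

With a fair step, P(i) = ½P(i−1) + ½P(i+1) with P(0)=0, P(17)=1 has the linear solution P(i) = i/17.
P(12) = 12/17.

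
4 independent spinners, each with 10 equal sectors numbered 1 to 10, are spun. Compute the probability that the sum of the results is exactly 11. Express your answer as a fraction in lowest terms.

3/250

There are 10^4 = 10000 equally likely outcomes.
The number of ordered 4-tuples from {1,…,10} summing to 11 is 120.
P(sum = 11) = 120/10000 = 3/250.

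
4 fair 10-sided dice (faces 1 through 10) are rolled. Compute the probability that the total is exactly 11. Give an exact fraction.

3/250

There are 10^4 = 10000 equally likely outcomes.
The number of ordered 4-tuples from {1,…,10} summing to 11 is 120.
P(sum = 11) = 120/10000 = 3/250.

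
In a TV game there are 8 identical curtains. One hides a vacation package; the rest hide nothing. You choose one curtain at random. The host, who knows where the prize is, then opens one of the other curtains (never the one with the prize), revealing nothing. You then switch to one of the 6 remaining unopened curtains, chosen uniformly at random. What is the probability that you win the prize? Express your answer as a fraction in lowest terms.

Your original curtain holds the prize with probability 1/8, so the other 7 collectively hold it with probability 7/8.
The host can always find an empty curtain to open, so this doesn't change that 7/8; it is now spread over the 6 remaining unopened curtains.
P(win by switching) = (7/8) · (1/6) = 7/48.

7/48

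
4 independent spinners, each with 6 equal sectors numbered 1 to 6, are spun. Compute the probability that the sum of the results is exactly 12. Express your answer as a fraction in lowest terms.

125/1296

There are 6^4 = 1296 equally likely outcomes.
The number of ordered 4-tuples from {1,…,6} summing to 12 is 125.
P(sum = 12) = 125/1296.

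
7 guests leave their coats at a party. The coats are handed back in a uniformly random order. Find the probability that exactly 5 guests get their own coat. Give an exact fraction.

Choose which 5 of the 7 are fixed: C(7,5) = 21 ways.
The remaining 2 must have no fixed point: D(2) = 1.
P = 21·1/5040 = 1/240.

1/240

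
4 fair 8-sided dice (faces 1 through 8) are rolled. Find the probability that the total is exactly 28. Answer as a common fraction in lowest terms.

35/4096

There are 8^4 = 4096 equally likely outcomes.
The number of ordered 4-tuples from {1,…,8} summing to 28 is 35.
P(sum = 28) = 35/4096.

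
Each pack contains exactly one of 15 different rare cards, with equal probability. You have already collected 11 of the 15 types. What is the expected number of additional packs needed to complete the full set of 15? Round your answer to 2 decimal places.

Starting from 11 distinct types, each trial gives a new one with probability (15−i)/15 when i types are held, so the wait for the next new type is 15/(15−i).
E = 15/4 + 15/3 + 15/2 + 15/1 = 125/4 ≈ 31.25.

31.25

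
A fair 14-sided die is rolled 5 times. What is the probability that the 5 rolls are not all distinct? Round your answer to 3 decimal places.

0.553

P(all 5 different) = 14/14 · 13/14 · ··· · 10/14 ≈ 0.447.
P(at least two equal) = 1 − 0.447 = 0.553.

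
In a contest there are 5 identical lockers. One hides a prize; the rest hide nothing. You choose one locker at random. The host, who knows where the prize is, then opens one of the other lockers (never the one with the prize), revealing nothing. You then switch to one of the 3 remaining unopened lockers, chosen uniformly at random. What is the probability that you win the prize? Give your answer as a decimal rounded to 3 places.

0.267

Your original locker holds the prize with probability 1/5, so the other 4 collectively hold it with probability 4/5.
The host can always find an empty locker to open, so this doesn't change that 4/5; it is now spread over the 3 remaining unopened lockers.
P(win by switching) = (4/5) · (1/3) = 4/15 ≈ 0.267.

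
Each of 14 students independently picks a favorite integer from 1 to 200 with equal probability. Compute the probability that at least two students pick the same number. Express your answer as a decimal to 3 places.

It's easier to compute the probability that all 14 are distinct.
P(all distinct) = 200/200 · 199/200 · ··· · 187/200 ≈ 0.628.
So the probability of at least one match is 1 − 0.628 = 0.372.

0.372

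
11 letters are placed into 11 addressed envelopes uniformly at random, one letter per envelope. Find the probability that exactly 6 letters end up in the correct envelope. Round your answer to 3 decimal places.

0.001

Choose which 6 of the 11 are fixed: C(11,6) = 462 ways.
The remaining 5 must have no fixed point: D(5) = 44.
P = 462·44/39916800 = 11/21600 ≈ 0.001.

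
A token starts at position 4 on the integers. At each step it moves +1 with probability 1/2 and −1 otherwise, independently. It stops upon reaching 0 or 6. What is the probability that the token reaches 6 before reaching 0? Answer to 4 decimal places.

With a fair step, P(i) = ½P(i−1) + ½P(i+1) with P(0)=0, P(6)=1 has the linear solution P(i) = i/6.
P(4) = 4/6 = 2/3 ≈ 0.6667.

0.6667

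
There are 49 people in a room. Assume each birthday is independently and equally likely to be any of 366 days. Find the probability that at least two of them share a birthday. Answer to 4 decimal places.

It's easier to compute the probability that all 49 are distinct.
P(all distinct) = 366/366 · 365/366 · ··· · 318/366 ≈ 0.0346.
So the probability of at least one match is 1 − 0.0346 = 0.9654.

0.9654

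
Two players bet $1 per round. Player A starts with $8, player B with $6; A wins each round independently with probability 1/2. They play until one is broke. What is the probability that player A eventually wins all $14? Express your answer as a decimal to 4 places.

With a fair step, P(i) = ½P(i−1) + ½P(i+1) with P(0)=0, P(14)=1 has the linear solution P(i) = i/14.
P(8) = 8/14 = 4/7 ≈ 0.5714.

0.5714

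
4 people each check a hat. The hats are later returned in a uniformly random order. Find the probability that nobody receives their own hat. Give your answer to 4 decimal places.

0.3750

This is the derangement probability: permutations of 4 with no fixed point.
D(4) = 4! · (1 − 1/1! + 1/2! − ··· + (−1)^4/4!) = 9.
P = 9/24 = 3/8 ≈ 0.3750.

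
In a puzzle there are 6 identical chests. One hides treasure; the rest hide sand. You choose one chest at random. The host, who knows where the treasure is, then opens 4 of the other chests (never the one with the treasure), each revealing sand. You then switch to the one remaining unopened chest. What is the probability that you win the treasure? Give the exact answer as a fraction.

Your original chest holds the treasure with probability 1/6, so the other 5 collectively hold it with probability 5/6.
The host can always find 4 empty chests to open, so the reveals don't change that 5/6; it is now spread over the 1 remaining unopened chest.
P(win by switching) = (5/6) · (1/1) = 5/6.

5/6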